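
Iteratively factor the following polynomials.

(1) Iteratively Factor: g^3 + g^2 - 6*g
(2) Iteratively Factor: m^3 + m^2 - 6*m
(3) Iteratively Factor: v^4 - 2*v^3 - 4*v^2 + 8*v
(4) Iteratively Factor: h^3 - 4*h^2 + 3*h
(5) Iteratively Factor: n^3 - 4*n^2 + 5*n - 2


(1) = (g + 3)*(g^2 - 2*g) = g*(g + 3)*(g - 2)
(2) = (m - 2)*(m^2 + 3*m) = (m - 2)*(m + 3)*(m)
(3) = (v)*(v^3 - 2*v^2 - 4*v + 8) = v*(v - 2)*(v^2 - 4) = v*(v - 2)*(v + 2)*(v - 2)
(4) = (h)*(h^2 - 4*h + 3) = h*(h - 3)*(h - 1)
(5) = (n - 2)*(n^2 - 2*n + 1) = (n - 2)*(n - 1)*(n - 1)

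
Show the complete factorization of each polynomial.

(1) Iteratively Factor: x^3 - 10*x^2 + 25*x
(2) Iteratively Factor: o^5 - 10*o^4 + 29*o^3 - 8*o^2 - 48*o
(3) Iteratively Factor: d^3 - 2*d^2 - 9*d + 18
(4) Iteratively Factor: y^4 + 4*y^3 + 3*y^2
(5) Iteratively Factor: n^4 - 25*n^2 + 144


(1) = (x - 5)*(x^2 - 5*x) = x*(x - 5)*(x - 5)
(2) = (o - 3)*(o^4 - 7*o^3 + 8*o^2 + 16*o) = (o - 4)*(o - 3)*(o^3 - 3*o^2 - 4*o) = (o - 4)*(o - 3)*(o + 1)*(o^2 - 4*o) = (o - 4)^2*(o - 3)*(o + 1)*(o)
(3) = (d + 3)*(d^2 - 5*d + 6) = (d - 3)*(d + 3)*(d - 2)
(4) = (y)*(y^3 + 4*y^2 + 3*y) = y*(y + 3)*(y^2 + y) = y*(y + 1)*(y + 3)*(y)
(5) = (n + 3)*(n^3 - 3*n^2 - 16*n + 48) = (n - 4)*(n + 3)*(n^2 + n - 12) = (n - 4)*(n + 3)*(n + 4)*(n - 3)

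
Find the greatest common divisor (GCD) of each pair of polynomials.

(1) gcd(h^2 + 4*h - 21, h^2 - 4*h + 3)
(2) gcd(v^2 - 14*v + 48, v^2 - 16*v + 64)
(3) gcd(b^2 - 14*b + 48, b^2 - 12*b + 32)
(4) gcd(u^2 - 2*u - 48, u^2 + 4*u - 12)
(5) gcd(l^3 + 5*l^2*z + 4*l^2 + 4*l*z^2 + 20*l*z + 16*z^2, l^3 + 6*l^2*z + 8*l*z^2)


(1) = gcd((h - 3)*(h + 7), (h - 3)*(h - 1)) = h - 3
(2) = gcd((v - 8)*(v - 6), (v - 8)^2) = v - 8
(3) = gcd((b - 8)*(b - 6), (b - 8)*(b - 4)) = b - 8
(4) = gcd((u - 8)*(u + 6), (u - 2)*(u + 6)) = u + 6
(5) = l + 4*z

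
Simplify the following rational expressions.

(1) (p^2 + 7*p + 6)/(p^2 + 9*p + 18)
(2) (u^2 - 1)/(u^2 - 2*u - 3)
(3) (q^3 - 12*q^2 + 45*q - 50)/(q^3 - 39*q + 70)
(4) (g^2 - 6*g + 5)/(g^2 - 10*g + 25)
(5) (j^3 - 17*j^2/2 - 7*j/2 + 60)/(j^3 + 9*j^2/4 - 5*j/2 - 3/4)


(1) = (p + 1)/(p + 3)
(2) = (u - 1)/(u - 3)
(3) = (q - 5)/(q + 7)
(4) = (g - 1)/(g - 5)
(5) = (4*j^3 - 34*j^2 - 14*j + 240)/(4*j^3 + 9*j^2 - 10*j - 3)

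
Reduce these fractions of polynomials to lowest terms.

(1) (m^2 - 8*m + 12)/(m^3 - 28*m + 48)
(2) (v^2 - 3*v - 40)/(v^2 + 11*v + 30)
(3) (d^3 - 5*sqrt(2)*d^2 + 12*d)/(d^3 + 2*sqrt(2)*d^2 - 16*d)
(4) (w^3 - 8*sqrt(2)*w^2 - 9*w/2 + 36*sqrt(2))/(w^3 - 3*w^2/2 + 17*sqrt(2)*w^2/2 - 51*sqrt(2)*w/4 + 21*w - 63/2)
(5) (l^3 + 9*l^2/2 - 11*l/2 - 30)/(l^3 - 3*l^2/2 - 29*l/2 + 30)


(1) = (m - 6)/(m^2 + 2*m - 24)
(2) = (v - 8)/(v + 6)
(3) = (d - 3*sqrt(2))/(d + 4*sqrt(2))
(4) = (8*w^2 - 76*sqrt(2)*w + 192)/(8*w^2 + w*(-12 + 56*sqrt(2)) - 84*sqrt(2))
(5) = (l + 3)/(l - 3)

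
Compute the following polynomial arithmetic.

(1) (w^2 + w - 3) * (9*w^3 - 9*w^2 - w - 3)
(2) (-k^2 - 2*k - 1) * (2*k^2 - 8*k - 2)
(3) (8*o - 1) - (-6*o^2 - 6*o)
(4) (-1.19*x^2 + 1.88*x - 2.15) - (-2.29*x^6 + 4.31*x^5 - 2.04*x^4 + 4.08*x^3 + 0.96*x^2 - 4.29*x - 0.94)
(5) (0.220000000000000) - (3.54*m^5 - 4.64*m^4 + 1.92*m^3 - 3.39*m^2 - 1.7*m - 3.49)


(1) = 9*w^5 - 37*w^3 + 23*w^2 + 9
(2) = -2*k^4 + 4*k^3 + 16*k^2 + 12*k + 2
(3) = 6*o^2 + 14*o - 1
(4) = 2.29*x^6 - 4.31*x^5 + 2.04*x^4 - 4.08*x^3 - 2.15*x^2 + 6.17*x - 1.21
(5) = -3.54*m^5 + 4.64*m^4 - 1.92*m^3 + 3.39*m^2 + 1.7*m + 3.71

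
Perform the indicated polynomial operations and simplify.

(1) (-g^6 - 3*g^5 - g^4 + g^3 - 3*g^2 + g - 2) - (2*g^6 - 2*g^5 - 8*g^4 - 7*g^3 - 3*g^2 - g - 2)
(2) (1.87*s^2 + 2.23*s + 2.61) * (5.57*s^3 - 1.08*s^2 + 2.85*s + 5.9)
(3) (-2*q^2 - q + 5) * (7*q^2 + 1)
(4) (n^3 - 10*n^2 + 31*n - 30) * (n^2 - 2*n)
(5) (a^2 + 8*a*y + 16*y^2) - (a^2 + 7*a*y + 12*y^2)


(1) = -3*g^6 - g^5 + 7*g^4 + 8*g^3 + 2*g
(2) = 10.4159*s^5 + 10.4015*s^4 + 17.4588*s^3 + 14.5697*s^2 + 20.5955*s + 15.399
(3) = -14*q^4 - 7*q^3 + 33*q^2 - q + 5
(4) = n^5 - 12*n^4 + 51*n^3 - 92*n^2 + 60*n
(5) = a*y + 4*y^2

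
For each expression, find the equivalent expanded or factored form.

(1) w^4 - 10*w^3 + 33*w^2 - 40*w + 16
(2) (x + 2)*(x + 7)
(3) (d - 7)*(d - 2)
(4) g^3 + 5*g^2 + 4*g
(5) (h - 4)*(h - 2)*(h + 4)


(1) = (w - 4)^2*(w - 1)^2
(2) = x^2 + 9*x + 14
(3) = d^2 - 9*d + 14
(4) = g*(g + 1)*(g + 4)
(5) = h^3 - 2*h^2 - 16*h + 32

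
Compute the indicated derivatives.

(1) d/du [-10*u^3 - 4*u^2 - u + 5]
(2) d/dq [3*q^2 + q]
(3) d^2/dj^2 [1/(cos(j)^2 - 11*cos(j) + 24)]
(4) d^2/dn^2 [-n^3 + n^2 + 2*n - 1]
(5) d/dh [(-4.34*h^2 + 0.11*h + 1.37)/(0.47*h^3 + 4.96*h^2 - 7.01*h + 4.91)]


(1) = -30*u^2 - 8*u - 1
(2) = 6*q + 1
(3) = (-4*sin(j)^4 + 27*sin(j)^2 - 1221*cos(j)/4 + 33*cos(3*j)/4 + 171)/((cos(j) - 8)^3*(cos(j) - 3)^3)
(4) = 2 - 6*n
(5) = (2.0398*h^4 - 0.1034*h^3 + 27.9461*h^2 - 56.2092*h + 10.1438)/(0.2209*h^6 + 4.6624*h^5 + 18.0122*h^4 - 64.9238*h^3 + 97.8473*h^2 - 68.8382*h + 24.1081)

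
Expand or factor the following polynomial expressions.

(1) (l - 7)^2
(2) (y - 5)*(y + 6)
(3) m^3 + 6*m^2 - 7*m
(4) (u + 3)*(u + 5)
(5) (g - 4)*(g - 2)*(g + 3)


(1) = l^2 - 14*l + 49
(2) = y^2 + y - 30
(3) = m*(m - 1)*(m + 7)
(4) = u^2 + 8*u + 15
(5) = g^3 - 3*g^2 - 10*g + 24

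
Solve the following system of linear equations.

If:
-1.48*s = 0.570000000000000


Then:
s = -0.39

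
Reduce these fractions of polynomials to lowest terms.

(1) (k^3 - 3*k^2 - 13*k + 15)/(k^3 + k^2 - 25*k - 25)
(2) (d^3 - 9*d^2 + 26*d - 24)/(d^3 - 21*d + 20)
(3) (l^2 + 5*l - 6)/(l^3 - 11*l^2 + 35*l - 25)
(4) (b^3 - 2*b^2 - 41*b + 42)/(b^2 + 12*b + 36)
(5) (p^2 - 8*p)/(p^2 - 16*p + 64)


(1) = (k^2 + 2*k - 3)/(k^2 + 6*k + 5)
(2) = (d^2 - 5*d + 6)/(d^2 + 4*d - 5)
(3) = (l + 6)/(l^2 - 10*l + 25)
(4) = (b^2 - 8*b + 7)/(b + 6)
(5) = p/(p - 8)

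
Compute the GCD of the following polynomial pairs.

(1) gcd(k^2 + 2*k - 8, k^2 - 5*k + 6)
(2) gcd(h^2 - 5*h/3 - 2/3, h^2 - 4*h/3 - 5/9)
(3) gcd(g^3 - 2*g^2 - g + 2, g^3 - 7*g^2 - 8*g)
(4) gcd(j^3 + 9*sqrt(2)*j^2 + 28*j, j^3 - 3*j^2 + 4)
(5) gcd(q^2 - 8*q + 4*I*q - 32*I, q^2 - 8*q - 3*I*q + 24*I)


(1) = gcd((k - 2)*(k + 4), (k - 3)*(k - 2)) = k - 2
(2) = h + 1/3
(3) = g + 1
(4) = gcd(j*(j + 2*sqrt(2))*(j + 7*sqrt(2)), (j - 2)^2*(j + 1)) = 1
(5) = gcd((q - 8)*(q + 4*I), (q - 8)*(q - 3*I)) = q - 8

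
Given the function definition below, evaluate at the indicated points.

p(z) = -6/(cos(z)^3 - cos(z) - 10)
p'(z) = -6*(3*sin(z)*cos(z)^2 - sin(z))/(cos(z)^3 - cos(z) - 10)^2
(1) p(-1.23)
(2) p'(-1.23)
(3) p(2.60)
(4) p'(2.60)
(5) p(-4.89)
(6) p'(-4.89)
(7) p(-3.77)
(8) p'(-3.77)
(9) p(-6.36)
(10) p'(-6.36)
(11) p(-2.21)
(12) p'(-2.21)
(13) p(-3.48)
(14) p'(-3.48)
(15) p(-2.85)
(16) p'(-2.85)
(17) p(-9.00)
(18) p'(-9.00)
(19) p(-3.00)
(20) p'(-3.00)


(1) = 0.58
(2) = -0.04
(3) = 0.61
(4) = -0.04
(5) = 0.59
(6) = 0.05
(7) = 0.62
(8) = -0.04
(9) = 0.60
(10) = 0.01
(11) = 0.62
(12) = 0.00
(13) = 0.61
(14) = -0.03
(15) = 0.60
(16) = 0.03
(17) = 0.61
(18) = 0.04
(19) = 0.60
(20) = 0.02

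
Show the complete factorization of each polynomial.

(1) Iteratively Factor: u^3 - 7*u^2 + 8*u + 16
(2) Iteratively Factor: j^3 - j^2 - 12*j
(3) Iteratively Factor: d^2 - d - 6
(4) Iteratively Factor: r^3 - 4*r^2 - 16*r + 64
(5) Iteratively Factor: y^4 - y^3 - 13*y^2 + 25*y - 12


(1) = (u - 4)*(u^2 - 3*u - 4) = (u - 4)^2*(u + 1)
(2) = (j)*(j^2 - j - 12) = j*(j - 4)*(j + 3)
(3) = (d - 3)*(d + 2)
(4) = (r - 4)*(r^2 - 16) = (r - 4)*(r + 4)*(r - 4)
(5) = (y + 4)*(y^3 - 5*y^2 + 7*y - 3) = (y - 3)*(y + 4)*(y^2 - 2*y + 1) = (y - 3)*(y - 1)*(y + 4)*(y - 1)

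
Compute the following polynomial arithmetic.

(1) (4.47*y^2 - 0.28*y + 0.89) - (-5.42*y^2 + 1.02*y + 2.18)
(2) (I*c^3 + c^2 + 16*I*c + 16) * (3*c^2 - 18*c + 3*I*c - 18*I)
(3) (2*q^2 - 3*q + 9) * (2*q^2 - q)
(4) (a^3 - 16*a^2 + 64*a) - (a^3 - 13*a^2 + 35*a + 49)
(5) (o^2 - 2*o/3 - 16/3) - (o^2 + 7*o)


(1) = 9.89*y^2 - 1.3*y - 1.29
(2) = 3*I*c^5 - 18*I*c^4 + 51*I*c^3 - 306*I*c^2 + 48*I*c - 288*I
(3) = 4*q^4 - 8*q^3 + 21*q^2 - 9*q
(4) = -3*a^2 + 29*a - 49
(5) = -23*o/3 - 16/3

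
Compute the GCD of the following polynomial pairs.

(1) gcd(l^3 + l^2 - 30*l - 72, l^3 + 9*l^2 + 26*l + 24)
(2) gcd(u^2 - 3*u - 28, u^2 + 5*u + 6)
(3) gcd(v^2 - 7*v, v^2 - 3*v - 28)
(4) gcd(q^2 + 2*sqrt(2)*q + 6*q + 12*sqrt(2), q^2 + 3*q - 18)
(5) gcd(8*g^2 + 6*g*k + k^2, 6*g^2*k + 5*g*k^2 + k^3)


(1) = l^2 + 7*l + 12
(2) = 1
(3) = v - 7
(4) = q + 6
(5) = gcd((2*g + k)*(4*g + k), k*(2*g + k)*(3*g + k)) = 2*g + k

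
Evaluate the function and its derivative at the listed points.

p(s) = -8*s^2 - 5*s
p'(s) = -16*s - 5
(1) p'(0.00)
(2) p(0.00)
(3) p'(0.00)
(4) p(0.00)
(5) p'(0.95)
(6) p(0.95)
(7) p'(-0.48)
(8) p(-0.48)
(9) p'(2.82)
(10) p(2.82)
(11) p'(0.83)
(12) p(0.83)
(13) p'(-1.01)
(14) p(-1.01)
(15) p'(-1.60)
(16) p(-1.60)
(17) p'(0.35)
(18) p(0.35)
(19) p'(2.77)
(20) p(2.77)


(1) = -5.00
(2) = 0.00
(3) = -5.00
(4) = 0.00
(5) = -20.20
(6) = -11.97
(7) = 2.68
(8) = 0.56
(9) = -50.12
(10) = -77.72
(11) = -18.28
(12) = -9.66
(13) = 11.16
(14) = -3.11
(15) = 20.60
(16) = -12.48
(17) = -10.60
(18) = -2.73
(19) = -49.32
(20) = -75.23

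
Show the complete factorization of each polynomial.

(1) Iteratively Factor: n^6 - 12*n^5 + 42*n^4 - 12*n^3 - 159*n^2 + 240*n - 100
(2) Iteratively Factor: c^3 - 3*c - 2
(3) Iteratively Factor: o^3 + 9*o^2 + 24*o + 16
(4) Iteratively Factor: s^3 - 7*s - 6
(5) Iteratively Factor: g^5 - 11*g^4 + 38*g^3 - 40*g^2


(1) = (n + 2)*(n^5 - 14*n^4 + 70*n^3 - 152*n^2 + 145*n - 50) = (n - 5)*(n + 2)*(n^4 - 9*n^3 + 25*n^2 - 27*n + 10) = (n - 5)*(n - 1)*(n + 2)*(n^3 - 8*n^2 + 17*n - 10) = (n - 5)*(n - 2)*(n - 1)*(n + 2)*(n^2 - 6*n + 5) = (n - 5)*(n - 2)*(n - 1)^2*(n + 2)*(n - 5)
(2) = (c + 1)*(c^2 - c - 2) = (c - 2)*(c + 1)*(c + 1)
(3) = (o + 4)*(o^2 + 5*o + 4) = (o + 4)^2*(o + 1)
(4) = (s - 3)*(s^2 + 3*s + 2) = (s - 3)*(s + 1)*(s + 2)
(5) = (g - 5)*(g^4 - 6*g^3 + 8*g^2) = (g - 5)*(g - 2)*(g^3 - 4*g^2) = g*(g - 5)*(g - 2)*(g^2 - 4*g) = g*(g - 5)*(g - 4)*(g - 2)*(g)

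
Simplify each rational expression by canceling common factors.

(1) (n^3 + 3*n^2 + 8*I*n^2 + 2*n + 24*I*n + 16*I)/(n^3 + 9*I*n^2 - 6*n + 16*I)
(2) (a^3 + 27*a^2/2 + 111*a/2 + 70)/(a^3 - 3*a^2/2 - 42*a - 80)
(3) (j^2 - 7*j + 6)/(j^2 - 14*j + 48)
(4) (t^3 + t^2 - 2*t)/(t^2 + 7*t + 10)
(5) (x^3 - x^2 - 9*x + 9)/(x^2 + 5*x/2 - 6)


(1) = (n^2 + 3*n + 2)/(n^2 + I*n + 2)
(2) = (a + 7)/(a - 8)
(3) = (j - 1)/(j - 8)
(4) = (t^2 - t)/(t + 5)
(5) = (2*x^3 - 2*x^2 - 18*x + 18)/(2*x^2 + 5*x - 12)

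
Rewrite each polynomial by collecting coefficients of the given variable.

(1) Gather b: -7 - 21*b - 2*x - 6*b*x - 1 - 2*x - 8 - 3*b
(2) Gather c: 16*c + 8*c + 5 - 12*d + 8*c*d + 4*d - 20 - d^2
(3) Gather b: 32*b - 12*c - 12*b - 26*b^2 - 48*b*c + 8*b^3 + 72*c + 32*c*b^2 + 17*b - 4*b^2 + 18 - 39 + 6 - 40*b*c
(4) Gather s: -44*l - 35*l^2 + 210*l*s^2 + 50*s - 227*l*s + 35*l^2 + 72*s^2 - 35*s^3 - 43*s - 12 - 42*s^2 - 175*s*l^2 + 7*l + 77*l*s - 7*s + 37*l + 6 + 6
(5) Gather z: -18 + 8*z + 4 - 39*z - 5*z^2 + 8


(1) = b*(-6*x - 24) - 4*x - 16
(2) = c*(8*d + 24) - d^2 - 8*d - 15
(3) = 8*b^3 + b^2*(32*c - 30) + b*(37 - 88*c) + 60*c - 15
(4) = -35*s^3 + s^2*(210*l + 30) + s*(-175*l^2 - 150*l)
(5) = -5*z^2 - 31*z - 6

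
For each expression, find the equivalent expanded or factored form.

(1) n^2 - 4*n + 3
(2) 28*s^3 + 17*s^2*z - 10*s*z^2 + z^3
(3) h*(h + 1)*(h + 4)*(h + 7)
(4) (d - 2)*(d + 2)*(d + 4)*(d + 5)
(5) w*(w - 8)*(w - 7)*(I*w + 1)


(1) = (n - 3)*(n - 1)
(2) = (-7*s + z)*(-4*s + z)*(s + z)
(3) = h^4 + 12*h^3 + 39*h^2 + 28*h
(4) = d^4 + 9*d^3 + 16*d^2 - 36*d - 80
(5) = I*w^4 + w^3 - 15*I*w^3 - 15*w^2 + 56*I*w^2 + 56*w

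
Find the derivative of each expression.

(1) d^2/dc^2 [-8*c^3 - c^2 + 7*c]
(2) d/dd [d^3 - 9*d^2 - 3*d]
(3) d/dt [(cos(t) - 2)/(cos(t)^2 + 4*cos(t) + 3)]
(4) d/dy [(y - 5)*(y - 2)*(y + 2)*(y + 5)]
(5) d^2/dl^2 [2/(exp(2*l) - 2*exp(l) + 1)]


(1) = -48*c - 2
(2) = 3*d^2 - 18*d - 3
(3) = (cos(t)^2 - 4*cos(t) - 11)*sin(t)/(cos(t)^2 + 4*cos(t) + 3)^2
(4) = 4*y^3 - 58*y
(5) = (8*exp(l) + 4)*exp(l)/(exp(4*l) - 4*exp(3*l) + 6*exp(2*l) - 4*exp(l) + 1)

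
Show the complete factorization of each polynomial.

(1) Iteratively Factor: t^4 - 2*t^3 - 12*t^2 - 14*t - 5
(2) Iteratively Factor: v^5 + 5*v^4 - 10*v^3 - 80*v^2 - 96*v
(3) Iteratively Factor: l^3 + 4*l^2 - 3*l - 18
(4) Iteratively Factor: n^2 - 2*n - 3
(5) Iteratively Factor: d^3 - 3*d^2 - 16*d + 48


(1) = (t + 1)*(t^3 - 3*t^2 - 9*t - 5) = (t - 5)*(t + 1)*(t^2 + 2*t + 1) = (t - 5)*(t + 1)^2*(t + 1)
(2) = (v + 2)*(v^4 + 3*v^3 - 16*v^2 - 48*v) = (v + 2)*(v + 4)*(v^3 - v^2 - 12*v) = v*(v + 2)*(v + 4)*(v^2 - v - 12) = v*(v + 2)*(v + 3)*(v + 4)*(v - 4)
(3) = (l + 3)*(l^2 + l - 6) = (l - 2)*(l + 3)*(l + 3)
(4) = (n + 1)*(n - 3)
(5) = (d + 4)*(d^2 - 7*d + 12) = (d - 3)*(d + 4)*(d - 4)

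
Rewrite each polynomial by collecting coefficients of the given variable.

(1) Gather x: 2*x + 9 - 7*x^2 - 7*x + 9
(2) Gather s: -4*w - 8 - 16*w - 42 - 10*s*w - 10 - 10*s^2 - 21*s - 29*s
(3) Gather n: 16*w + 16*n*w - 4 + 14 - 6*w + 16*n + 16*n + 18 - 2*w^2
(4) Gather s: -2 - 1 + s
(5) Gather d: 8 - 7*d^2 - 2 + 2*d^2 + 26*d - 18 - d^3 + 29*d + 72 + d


(1) = -7*x^2 - 5*x + 18
(2) = -10*s^2 + s*(-10*w - 50) - 20*w - 60
(3) = n*(16*w + 32) - 2*w^2 + 10*w + 28
(4) = s - 3
(5) = -d^3 - 5*d^2 + 56*d + 60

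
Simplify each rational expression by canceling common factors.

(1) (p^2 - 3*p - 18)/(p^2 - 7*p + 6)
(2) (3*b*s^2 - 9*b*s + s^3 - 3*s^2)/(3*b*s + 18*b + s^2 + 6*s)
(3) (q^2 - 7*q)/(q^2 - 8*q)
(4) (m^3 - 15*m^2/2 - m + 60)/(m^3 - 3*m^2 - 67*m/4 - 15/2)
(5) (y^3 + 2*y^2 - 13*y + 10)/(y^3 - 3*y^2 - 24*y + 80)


(1) = (p + 3)/(p - 1)
(2) = (s^2 - 3*s)/(s + 6)
(3) = (q - 7)/(q - 8)
(4) = (2*m - 8)/(2*m + 1)
(5) = (y^2 - 3*y + 2)/(y^2 - 8*y + 16)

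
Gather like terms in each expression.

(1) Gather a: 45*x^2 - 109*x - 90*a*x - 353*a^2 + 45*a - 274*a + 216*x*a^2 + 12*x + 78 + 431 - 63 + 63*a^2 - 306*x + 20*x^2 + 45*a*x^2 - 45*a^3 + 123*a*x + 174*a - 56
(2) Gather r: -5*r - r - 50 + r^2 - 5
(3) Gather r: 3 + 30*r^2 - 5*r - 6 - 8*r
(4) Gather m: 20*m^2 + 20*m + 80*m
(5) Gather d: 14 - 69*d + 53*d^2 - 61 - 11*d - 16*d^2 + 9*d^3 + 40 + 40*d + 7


(1) = -45*a^3 + a^2*(216*x - 290) + a*(45*x^2 + 33*x - 55) + 65*x^2 - 403*x + 390
(2) = r^2 - 6*r - 55
(3) = 30*r^2 - 13*r - 3
(4) = 20*m^2 + 100*m
(5) = 9*d^3 + 37*d^2 - 40*d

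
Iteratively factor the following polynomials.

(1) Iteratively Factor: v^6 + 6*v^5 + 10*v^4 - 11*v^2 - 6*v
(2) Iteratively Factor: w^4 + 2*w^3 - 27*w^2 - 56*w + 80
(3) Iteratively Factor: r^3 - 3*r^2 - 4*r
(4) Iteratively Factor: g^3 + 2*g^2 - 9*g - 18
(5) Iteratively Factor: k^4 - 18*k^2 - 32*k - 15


(1) = (v)*(v^5 + 6*v^4 + 10*v^3 - 11*v - 6) = v*(v + 2)*(v^4 + 4*v^3 + 2*v^2 - 4*v - 3) = v*(v + 1)*(v + 2)*(v^3 + 3*v^2 - v - 3) = v*(v + 1)*(v + 2)*(v + 3)*(v^2 - 1) = v*(v - 1)*(v + 1)*(v + 2)*(v + 3)*(v + 1)
(2) = (w - 1)*(w^3 + 3*w^2 - 24*w - 80) = (w - 5)*(w - 1)*(w^2 + 8*w + 16) = (w - 5)*(w - 1)*(w + 4)*(w + 4)
(3) = (r)*(r^2 - 3*r - 4) = r*(r + 1)*(r - 4)
(4) = (g + 3)*(g^2 - g - 6) = (g - 3)*(g + 3)*(g + 2)
(5) = (k + 1)*(k^3 - k^2 - 17*k - 15) = (k - 5)*(k + 1)*(k^2 + 4*k + 3) = (k - 5)*(k + 1)*(k + 3)*(k + 1)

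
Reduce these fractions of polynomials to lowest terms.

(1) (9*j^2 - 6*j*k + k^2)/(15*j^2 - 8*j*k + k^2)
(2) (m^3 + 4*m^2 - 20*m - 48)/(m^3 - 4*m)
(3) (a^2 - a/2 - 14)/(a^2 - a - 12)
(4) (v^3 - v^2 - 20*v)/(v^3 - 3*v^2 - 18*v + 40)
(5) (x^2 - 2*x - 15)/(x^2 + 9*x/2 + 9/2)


(1) = (3*j - k)/(5*j - k)
(2) = (m^2 + 2*m - 24)/(m^2 - 2*m)
(3) = (2*a + 7)/(2*a + 6)
(4) = v/(v - 2)
(5) = (2*x - 10)/(2*x + 3)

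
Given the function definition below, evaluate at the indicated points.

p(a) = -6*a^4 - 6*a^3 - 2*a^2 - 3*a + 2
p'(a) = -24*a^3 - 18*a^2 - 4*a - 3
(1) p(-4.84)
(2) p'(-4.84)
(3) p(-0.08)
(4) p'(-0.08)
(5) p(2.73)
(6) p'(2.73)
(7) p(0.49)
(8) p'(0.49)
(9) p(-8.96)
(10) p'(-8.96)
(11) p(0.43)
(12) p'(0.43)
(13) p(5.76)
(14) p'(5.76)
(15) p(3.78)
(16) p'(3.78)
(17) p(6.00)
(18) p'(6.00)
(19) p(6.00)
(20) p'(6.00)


(1) = -2642.60
(2) = 2315.82
(3) = 2.23
(4) = -2.78
(5) = -476.45
(6) = -636.39
(7) = -1.00
(8) = -12.11
(9) = -34486.56
(10) = 15851.53
(11) = -0.34
(12) = -9.96
(13) = -7832.77
(14) = -5209.71
(15) = -1586.93
(16) = -1571.55
(17) = -9160.00
(18) = -5859.00
(19) = -9160.00
(20) = -5859.00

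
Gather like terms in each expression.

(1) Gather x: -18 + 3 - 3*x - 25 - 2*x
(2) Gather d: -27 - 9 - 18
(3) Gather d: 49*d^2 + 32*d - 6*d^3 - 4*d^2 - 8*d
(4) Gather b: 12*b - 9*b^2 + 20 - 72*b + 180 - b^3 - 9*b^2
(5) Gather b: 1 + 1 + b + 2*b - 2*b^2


(1) = -5*x - 40
(2) = -54
(3) = -6*d^3 + 45*d^2 + 24*d
(4) = -b^3 - 18*b^2 - 60*b + 200
(5) = -2*b^2 + 3*b + 2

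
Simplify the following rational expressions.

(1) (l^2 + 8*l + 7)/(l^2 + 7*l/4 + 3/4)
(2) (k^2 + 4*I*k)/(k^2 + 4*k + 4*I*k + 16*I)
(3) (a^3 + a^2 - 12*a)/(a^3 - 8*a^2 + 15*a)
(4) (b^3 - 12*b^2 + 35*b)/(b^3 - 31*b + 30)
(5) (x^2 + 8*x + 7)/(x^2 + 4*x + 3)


(1) = (4*l + 28)/(4*l + 3)
(2) = k/(k + 4)
(3) = (a + 4)/(a - 5)
(4) = (b^2 - 7*b)/(b^2 + 5*b - 6)
(5) = (x + 7)/(x + 3)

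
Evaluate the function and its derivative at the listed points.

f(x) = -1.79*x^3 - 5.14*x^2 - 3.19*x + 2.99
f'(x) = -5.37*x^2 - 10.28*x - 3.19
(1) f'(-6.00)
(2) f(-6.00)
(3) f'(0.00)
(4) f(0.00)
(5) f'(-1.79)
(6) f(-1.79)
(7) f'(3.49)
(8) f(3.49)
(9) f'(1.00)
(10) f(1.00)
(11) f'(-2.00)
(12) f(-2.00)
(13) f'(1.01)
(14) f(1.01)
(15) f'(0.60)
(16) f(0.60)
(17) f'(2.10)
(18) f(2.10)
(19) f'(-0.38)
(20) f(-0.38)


(1) = -134.83
(2) = 223.73
(3) = -3.19
(4) = 2.99
(5) = -1.99
(6) = 2.50
(7) = -104.47
(8) = -146.84
(9) = -18.84
(10) = -7.13
(11) = -4.11
(12) = 3.13
(13) = -19.05
(14) = -7.32
(15) = -11.29
(16) = -1.16
(17) = -48.46
(18) = -42.95
(19) = -0.06
(20) = 3.56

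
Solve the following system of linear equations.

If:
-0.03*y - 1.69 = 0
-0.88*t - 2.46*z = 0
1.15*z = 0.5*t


Then:
t = 0.00
y = -56.33
z = 0.00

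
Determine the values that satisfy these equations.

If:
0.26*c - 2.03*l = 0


Then:
c = 7.80769230769231*l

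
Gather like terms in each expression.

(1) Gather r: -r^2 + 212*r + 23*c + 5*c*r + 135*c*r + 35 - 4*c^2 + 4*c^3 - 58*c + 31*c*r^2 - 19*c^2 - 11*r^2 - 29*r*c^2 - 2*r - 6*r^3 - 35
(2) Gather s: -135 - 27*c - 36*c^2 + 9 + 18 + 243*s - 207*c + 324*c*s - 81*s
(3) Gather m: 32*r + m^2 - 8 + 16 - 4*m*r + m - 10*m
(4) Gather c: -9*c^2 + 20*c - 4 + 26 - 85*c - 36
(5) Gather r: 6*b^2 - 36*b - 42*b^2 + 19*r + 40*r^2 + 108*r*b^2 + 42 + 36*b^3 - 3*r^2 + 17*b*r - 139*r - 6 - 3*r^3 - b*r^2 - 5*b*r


(1) = 4*c^3 - 23*c^2 - 35*c - 6*r^3 + r^2*(31*c - 12) + r*(-29*c^2 + 140*c + 210)
(2) = -36*c^2 - 234*c + s*(324*c + 162) - 108
(3) = m^2 + m*(-4*r - 9) + 32*r + 8
(4) = -9*c^2 - 65*c - 14
(5) = 36*b^3 - 36*b^2 - 36*b - 3*r^3 + r^2*(37 - b) + r*(108*b^2 + 12*b - 120) + 36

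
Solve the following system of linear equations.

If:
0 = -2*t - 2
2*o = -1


Then:
o = -1/2
t = -1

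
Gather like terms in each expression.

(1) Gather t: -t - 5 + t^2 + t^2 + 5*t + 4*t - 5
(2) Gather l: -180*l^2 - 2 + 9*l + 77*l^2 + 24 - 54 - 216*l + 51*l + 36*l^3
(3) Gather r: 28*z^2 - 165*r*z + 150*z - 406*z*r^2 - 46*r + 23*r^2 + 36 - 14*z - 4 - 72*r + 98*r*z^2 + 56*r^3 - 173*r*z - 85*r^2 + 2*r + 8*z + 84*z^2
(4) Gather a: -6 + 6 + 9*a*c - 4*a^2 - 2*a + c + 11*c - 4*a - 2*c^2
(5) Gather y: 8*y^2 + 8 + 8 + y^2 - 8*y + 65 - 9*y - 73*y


(1) = 2*t^2 + 8*t - 10
(2) = 36*l^3 - 103*l^2 - 156*l - 32
(3) = 56*r^3 + r^2*(-406*z - 62) + r*(98*z^2 - 338*z - 116) + 112*z^2 + 144*z + 32
(4) = -4*a^2 + a*(9*c - 6) - 2*c^2 + 12*c
(5) = 9*y^2 - 90*y + 81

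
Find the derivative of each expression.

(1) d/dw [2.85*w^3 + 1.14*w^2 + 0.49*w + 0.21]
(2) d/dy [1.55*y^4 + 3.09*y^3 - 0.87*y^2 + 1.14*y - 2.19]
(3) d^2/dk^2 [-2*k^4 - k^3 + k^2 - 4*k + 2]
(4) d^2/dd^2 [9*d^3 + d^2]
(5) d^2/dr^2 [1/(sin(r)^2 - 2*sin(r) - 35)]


(1) = 8.55*w^2 + 2.28*w + 0.49
(2) = 6.2*y^3 + 9.27*y^2 - 1.74*y + 1.14
(3) = -24*k^2 - 6*k + 2
(4) = 54*d + 2
(5) = 2*(-2*sin(r)^4 + 3*sin(r)^3 - 69*sin(r)^2 + 29*sin(r) + 39)/((sin(r) - 7)^3*(sin(r) + 5)^3)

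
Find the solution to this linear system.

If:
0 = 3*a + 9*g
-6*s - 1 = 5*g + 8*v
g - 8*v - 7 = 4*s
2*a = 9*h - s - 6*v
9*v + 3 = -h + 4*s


Then:
a = -2277/641
g = 759/641
h = -738/641
s = -354/641
v = -289/641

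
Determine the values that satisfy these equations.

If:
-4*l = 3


Then:
l = -3/4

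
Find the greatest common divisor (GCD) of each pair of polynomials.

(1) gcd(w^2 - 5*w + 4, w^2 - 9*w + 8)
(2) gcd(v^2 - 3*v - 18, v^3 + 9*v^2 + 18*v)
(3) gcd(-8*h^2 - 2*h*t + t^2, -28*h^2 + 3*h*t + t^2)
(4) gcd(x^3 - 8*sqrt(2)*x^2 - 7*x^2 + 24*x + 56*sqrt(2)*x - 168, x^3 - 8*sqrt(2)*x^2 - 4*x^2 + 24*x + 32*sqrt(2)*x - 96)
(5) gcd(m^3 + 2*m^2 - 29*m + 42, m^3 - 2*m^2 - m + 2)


(1) = w - 1
(2) = gcd((v - 6)*(v + 3), v*(v + 3)*(v + 6)) = v + 3
(3) = -4*h + t
(4) = gcd((x - 7)*(x - 6*sqrt(2))*(x - 2*sqrt(2)), (x - 4)*(x - 6*sqrt(2))*(x - 2*sqrt(2))) = x^2 - 8*sqrt(2)*x + 24
(5) = gcd((m - 3)*(m - 2)*(m + 7), (m - 2)*(m - 1)*(m + 1)) = m - 2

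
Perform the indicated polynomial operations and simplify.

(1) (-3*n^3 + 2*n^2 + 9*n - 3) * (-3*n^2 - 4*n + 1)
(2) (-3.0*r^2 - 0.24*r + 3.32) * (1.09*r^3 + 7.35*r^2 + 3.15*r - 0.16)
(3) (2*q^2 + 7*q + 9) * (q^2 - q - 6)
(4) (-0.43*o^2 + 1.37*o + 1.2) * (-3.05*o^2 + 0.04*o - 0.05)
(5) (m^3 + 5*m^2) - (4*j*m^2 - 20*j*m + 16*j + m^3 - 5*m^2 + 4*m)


(1) = 9*n^5 + 6*n^4 - 38*n^3 - 25*n^2 + 21*n - 3
(2) = -3.27*r^5 - 22.3116*r^4 - 7.5952*r^3 + 24.126*r^2 + 10.4964*r - 0.5312
(3) = 2*q^4 + 5*q^3 - 10*q^2 - 51*q - 54
(4) = 1.3115*o^4 - 4.1957*o^3 - 3.5837*o^2 - 0.0205*o - 0.06
(5) = -4*j*m^2 + 20*j*m - 16*j + 10*m^2 - 4*m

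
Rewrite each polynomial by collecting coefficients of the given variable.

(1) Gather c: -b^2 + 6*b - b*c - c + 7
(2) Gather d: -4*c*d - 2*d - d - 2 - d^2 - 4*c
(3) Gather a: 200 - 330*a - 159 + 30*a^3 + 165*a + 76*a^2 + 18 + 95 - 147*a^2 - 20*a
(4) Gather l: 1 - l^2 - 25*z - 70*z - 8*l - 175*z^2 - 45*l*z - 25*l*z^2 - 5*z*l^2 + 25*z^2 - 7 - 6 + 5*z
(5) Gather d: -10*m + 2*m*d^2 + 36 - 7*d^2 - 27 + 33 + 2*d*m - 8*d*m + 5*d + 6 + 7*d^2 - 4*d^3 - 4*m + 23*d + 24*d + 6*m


(1) = -b^2 + 6*b + c*(-b - 1) + 7
(2) = -4*c - d^2 + d*(-4*c - 3) - 2
(3) = 30*a^3 - 71*a^2 - 185*a + 154
(4) = l^2*(-5*z - 1) + l*(-25*z^2 - 45*z - 8) - 150*z^2 - 90*z - 12
(5) = -4*d^3 + 2*d^2*m + d*(52 - 6*m) - 8*m + 48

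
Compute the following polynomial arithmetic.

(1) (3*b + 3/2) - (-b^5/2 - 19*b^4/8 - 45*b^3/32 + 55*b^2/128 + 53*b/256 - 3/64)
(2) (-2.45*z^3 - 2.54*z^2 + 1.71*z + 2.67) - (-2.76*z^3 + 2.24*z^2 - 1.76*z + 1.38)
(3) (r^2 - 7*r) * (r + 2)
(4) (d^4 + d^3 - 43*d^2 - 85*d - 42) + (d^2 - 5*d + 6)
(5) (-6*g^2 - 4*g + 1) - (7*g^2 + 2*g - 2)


(1) = b^5/2 + 19*b^4/8 + 45*b^3/32 - 55*b^2/128 + 715*b/256 + 99/64
(2) = 0.31*z^3 - 4.78*z^2 + 3.47*z + 1.29
(3) = r^3 - 5*r^2 - 14*r
(4) = d^4 + d^3 - 42*d^2 - 90*d - 36
(5) = -13*g^2 - 6*g + 3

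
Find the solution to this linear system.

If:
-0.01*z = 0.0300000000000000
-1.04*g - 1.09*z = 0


Then:
g = 3.14
z = -3.00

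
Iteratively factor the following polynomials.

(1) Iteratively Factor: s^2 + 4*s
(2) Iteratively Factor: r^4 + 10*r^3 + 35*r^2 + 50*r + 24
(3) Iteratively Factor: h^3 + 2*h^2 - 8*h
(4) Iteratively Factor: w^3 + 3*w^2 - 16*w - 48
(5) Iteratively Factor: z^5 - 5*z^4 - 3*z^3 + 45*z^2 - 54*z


(1) = (s + 4)*(s)
(2) = (r + 1)*(r^3 + 9*r^2 + 26*r + 24) = (r + 1)*(r + 2)*(r^2 + 7*r + 12) = (r + 1)*(r + 2)*(r + 4)*(r + 3)
(3) = (h - 2)*(h^2 + 4*h) = h*(h - 2)*(h + 4)
(4) = (w + 3)*(w^2 - 16) = (w + 3)*(w + 4)*(w - 4)
(5) = (z - 2)*(z^4 - 3*z^3 - 9*z^2 + 27*z) = z*(z - 2)*(z^3 - 3*z^2 - 9*z + 27) = z*(z - 3)*(z - 2)*(z^2 - 9) = z*(z - 3)*(z - 2)*(z + 3)*(z - 3)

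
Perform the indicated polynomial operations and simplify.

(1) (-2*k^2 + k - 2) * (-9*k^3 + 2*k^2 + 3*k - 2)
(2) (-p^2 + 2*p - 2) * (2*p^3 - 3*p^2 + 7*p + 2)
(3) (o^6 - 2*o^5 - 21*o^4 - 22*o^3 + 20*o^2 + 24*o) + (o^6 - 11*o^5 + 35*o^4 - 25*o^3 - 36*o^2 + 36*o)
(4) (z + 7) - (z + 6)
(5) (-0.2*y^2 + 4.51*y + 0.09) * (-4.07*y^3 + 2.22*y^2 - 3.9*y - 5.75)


(1) = 18*k^5 - 13*k^4 + 14*k^3 + 3*k^2 - 8*k + 4
(2) = -2*p^5 + 7*p^4 - 17*p^3 + 18*p^2 - 10*p - 4
(3) = 2*o^6 - 13*o^5 + 14*o^4 - 47*o^3 - 16*o^2 + 60*o
(4) = 1
(5) = 0.814*y^5 - 18.7997*y^4 + 10.4259*y^3 - 16.2392*y^2 - 26.2835*y - 0.5175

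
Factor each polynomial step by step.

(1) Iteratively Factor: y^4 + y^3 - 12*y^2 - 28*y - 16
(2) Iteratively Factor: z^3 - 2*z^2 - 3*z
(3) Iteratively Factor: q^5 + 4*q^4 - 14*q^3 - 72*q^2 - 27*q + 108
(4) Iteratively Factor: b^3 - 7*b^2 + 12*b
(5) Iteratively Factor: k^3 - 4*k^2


(1) = (y + 1)*(y^3 - 12*y - 16) = (y + 1)*(y + 2)*(y^2 - 2*y - 8) = (y + 1)*(y + 2)^2*(y - 4)
(2) = (z + 1)*(z^2 - 3*z) = (z - 3)*(z + 1)*(z)
(3) = (q - 4)*(q^4 + 8*q^3 + 18*q^2 - 27) = (q - 4)*(q - 1)*(q^3 + 9*q^2 + 27*q + 27) = (q - 4)*(q - 1)*(q + 3)*(q^2 + 6*q + 9) = (q - 4)*(q - 1)*(q + 3)^2*(q + 3)
(4) = (b - 3)*(b^2 - 4*b) = b*(b - 3)*(b - 4)
(5) = (k - 4)*(k^2) = k*(k - 4)*(k)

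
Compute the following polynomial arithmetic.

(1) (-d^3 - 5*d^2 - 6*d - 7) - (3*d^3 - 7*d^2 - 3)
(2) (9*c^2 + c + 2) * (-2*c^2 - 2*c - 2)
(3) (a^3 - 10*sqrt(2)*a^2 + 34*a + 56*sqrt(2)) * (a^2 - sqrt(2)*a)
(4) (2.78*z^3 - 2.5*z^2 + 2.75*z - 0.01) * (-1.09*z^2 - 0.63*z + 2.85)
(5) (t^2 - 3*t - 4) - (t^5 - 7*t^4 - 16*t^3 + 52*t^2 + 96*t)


(1) = -4*d^3 + 2*d^2 - 6*d - 4
(2) = -18*c^4 - 20*c^3 - 24*c^2 - 6*c - 4
(3) = a^5 - 11*sqrt(2)*a^4 + 54*a^3 + 22*sqrt(2)*a^2 - 112*a
(4) = -3.0302*z^5 + 0.9736*z^4 + 6.5005*z^3 - 8.8466*z^2 + 7.8438*z - 0.0285
(5) = -t^5 + 7*t^4 + 16*t^3 - 51*t^2 - 99*t - 4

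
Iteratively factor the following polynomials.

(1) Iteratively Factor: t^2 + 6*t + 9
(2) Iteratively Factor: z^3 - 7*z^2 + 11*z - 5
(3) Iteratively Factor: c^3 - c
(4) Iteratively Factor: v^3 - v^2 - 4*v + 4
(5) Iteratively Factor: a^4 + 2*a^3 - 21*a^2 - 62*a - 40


(1) = (t + 3)*(t + 3)
(2) = (z - 1)*(z^2 - 6*z + 5) = (z - 1)^2*(z - 5)
(3) = (c - 1)*(c^2 + c) = c*(c - 1)*(c + 1)
(4) = (v - 1)*(v^2 - 4) = (v - 1)*(v + 2)*(v - 2)
(5) = (a + 2)*(a^3 - 21*a - 20) = (a + 1)*(a + 2)*(a^2 - a - 20) = (a + 1)*(a + 2)*(a + 4)*(a - 5)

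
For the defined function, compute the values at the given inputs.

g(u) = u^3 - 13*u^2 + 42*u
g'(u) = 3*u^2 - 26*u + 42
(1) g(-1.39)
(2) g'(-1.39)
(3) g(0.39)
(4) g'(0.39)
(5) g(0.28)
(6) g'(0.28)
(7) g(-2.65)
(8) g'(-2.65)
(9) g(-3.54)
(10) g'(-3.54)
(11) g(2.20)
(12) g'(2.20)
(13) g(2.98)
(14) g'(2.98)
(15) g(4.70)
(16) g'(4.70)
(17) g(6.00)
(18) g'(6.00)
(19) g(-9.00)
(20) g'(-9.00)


(1) = -86.18
(2) = 83.94
(3) = 14.46
(4) = 32.32
(5) = 10.76
(6) = 34.96
(7) = -221.20
(8) = 131.97
(9) = -355.95
(10) = 171.63
(11) = 40.13
(12) = -0.68
(13) = 36.18
(14) = -8.84
(15) = 14.05
(16) = -13.93
(17) = 0.00
(18) = -6.00
(19) = -2160.00
(20) = 519.00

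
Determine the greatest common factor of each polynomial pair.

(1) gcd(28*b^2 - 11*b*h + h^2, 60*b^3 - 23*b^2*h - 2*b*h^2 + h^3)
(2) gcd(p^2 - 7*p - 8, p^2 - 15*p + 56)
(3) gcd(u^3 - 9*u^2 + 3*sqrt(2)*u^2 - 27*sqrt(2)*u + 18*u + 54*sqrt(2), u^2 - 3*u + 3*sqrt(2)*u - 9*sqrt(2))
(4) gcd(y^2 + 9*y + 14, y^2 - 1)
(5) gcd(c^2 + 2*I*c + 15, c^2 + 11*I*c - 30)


(1) = gcd((-7*b + h)*(-4*b + h), (-4*b + h)*(-3*b + h)*(5*b + h)) = 4*b - h
(2) = p - 8
(3) = gcd((u - 6)*(u - 3)*(u + 3*sqrt(2)), (u - 3)*(u + 3*sqrt(2))) = u^2 + u*(-3 + 3*sqrt(2)) - 9*sqrt(2)
(4) = gcd((y + 2)*(y + 7), (y - 1)*(y + 1)) = 1
(5) = c + 5*I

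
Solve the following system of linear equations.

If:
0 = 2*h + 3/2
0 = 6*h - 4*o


Then:
h = -3/4
o = -9/8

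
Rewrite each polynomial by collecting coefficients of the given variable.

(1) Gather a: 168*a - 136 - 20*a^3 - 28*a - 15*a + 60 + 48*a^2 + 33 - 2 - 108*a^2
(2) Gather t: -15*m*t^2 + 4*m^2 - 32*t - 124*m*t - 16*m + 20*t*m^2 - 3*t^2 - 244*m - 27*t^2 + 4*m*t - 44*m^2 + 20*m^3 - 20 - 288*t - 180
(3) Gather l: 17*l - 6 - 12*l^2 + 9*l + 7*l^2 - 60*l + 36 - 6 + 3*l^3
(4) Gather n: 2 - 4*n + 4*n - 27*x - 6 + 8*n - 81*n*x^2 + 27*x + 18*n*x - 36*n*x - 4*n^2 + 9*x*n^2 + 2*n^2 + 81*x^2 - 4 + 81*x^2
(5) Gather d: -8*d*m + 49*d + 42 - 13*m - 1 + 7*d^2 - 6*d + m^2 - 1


(1) = -20*a^3 - 60*a^2 + 125*a - 45
(2) = 20*m^3 - 40*m^2 - 260*m + t^2*(-15*m - 30) + t*(20*m^2 - 120*m - 320) - 200
(3) = 3*l^3 - 5*l^2 - 34*l + 24
(4) = n^2*(9*x - 2) + n*(-81*x^2 - 18*x + 8) + 162*x^2 - 8
(5) = 7*d^2 + d*(43 - 8*m) + m^2 - 13*m + 40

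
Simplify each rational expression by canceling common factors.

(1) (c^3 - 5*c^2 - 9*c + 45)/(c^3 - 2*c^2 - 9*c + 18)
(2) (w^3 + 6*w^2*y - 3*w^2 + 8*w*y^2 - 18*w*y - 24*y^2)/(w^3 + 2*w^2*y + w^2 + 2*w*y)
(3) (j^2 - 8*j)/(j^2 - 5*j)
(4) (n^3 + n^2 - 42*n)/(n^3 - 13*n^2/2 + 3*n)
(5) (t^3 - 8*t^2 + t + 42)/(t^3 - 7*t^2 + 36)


(1) = (c - 5)/(c - 2)
(2) = (w^2 + 4*w*y - 3*w - 12*y)/(w^2 + w)
(3) = (j - 8)/(j - 5)
(4) = (2*n + 14)/(2*n - 1)
(5) = (t - 7)/(t - 6)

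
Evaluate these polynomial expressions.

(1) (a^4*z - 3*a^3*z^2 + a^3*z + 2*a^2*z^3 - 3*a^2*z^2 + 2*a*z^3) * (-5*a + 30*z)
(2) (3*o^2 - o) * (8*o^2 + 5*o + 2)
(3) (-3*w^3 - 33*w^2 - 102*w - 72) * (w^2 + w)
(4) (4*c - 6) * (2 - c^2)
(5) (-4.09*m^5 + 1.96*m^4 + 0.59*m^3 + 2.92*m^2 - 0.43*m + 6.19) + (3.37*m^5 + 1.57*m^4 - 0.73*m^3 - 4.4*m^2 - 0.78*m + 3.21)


(1) = -5*a^5*z + 45*a^4*z^2 - 5*a^4*z - 100*a^3*z^3 + 45*a^3*z^2 + 60*a^2*z^4 - 100*a^2*z^3 + 60*a*z^4
(2) = 24*o^4 + 7*o^3 + o^2 - 2*o
(3) = -3*w^5 - 36*w^4 - 135*w^3 - 174*w^2 - 72*w
(4) = -4*c^3 + 6*c^2 + 8*c - 12
(5) = -0.72*m^5 + 3.53*m^4 - 0.14*m^3 - 1.48*m^2 - 1.21*m + 9.4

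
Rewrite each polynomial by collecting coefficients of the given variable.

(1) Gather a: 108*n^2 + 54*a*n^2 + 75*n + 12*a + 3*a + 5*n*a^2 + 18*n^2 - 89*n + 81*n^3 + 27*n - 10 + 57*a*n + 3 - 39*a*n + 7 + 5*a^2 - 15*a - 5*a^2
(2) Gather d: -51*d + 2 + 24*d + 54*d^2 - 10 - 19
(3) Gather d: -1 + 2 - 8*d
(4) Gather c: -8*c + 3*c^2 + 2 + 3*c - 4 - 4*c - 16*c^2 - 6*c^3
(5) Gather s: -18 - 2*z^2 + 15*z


(1) = 5*a^2*n + a*(54*n^2 + 18*n) + 81*n^3 + 126*n^2 + 13*n
(2) = 54*d^2 - 27*d - 27
(3) = 1 - 8*d
(4) = -6*c^3 - 13*c^2 - 9*c - 2
(5) = -2*z^2 + 15*z - 18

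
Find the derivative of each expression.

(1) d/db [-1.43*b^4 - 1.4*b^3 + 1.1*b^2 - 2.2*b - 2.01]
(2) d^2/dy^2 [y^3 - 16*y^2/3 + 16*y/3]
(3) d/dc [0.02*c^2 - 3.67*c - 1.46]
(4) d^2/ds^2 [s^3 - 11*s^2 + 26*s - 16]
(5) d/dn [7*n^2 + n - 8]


(1) = -5.72*b^3 - 4.2*b^2 + 2.2*b - 2.2
(2) = 6*y - 32/3
(3) = 0.04*c - 3.67
(4) = 6*s - 22
(5) = 14*n + 1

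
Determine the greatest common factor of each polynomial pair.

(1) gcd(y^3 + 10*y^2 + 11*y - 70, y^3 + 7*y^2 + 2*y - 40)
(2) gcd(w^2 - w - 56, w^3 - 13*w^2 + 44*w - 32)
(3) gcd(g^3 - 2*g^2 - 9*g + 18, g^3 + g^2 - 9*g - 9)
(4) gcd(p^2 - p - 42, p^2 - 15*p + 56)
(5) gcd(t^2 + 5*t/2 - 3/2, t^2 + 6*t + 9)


(1) = y^2 + 3*y - 10
(2) = w - 8
(3) = gcd((g - 3)*(g - 2)*(g + 3), (g - 3)*(g + 1)*(g + 3)) = g^2 - 9
(4) = gcd((p - 7)*(p + 6), (p - 8)*(p - 7)) = p - 7
(5) = t + 3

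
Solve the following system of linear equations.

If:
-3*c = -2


Then:
c = 2/3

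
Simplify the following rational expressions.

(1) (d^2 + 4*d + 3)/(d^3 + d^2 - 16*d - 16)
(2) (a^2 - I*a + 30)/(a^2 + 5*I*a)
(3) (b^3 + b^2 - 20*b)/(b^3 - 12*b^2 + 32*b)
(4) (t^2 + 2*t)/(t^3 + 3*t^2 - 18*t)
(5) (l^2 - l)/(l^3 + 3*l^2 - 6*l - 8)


(1) = (d + 3)/(d^2 - 16)
(2) = (a - 6*I)/a
(3) = (b + 5)/(b - 8)
(4) = (t + 2)/(t^2 + 3*t - 18)
(5) = (l^2 - l)/(l^3 + 3*l^2 - 6*l - 8)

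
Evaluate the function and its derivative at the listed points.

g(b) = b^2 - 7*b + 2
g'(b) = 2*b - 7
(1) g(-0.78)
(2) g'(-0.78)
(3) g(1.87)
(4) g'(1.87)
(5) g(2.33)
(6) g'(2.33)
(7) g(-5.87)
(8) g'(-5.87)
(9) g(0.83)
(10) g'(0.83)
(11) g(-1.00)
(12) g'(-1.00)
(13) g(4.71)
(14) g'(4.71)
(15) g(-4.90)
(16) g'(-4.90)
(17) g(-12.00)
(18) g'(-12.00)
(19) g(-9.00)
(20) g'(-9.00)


(1) = 8.07
(2) = -8.56
(3) = -7.59
(4) = -3.26
(5) = -8.88
(6) = -2.34
(7) = 77.55
(8) = -18.74
(9) = -3.12
(10) = -5.34
(11) = 10.00
(12) = -9.00
(13) = -8.79
(14) = 2.42
(15) = 60.31
(16) = -16.80
(17) = 230.00
(18) = -31.00
(19) = 146.00
(20) = -25.00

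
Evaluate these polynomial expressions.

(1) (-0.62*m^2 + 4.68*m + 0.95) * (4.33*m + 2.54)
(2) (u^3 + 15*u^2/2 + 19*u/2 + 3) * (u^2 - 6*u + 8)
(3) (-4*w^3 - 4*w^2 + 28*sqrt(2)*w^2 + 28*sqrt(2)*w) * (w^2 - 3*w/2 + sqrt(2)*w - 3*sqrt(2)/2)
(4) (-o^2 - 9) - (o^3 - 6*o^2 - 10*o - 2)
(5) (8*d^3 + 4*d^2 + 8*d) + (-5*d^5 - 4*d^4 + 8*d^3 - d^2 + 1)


(1) = -2.6846*m^3 + 18.6896*m^2 + 16.0007*m + 2.413
(2) = u^5 + 3*u^4/2 - 55*u^3/2 + 6*u^2 + 58*u + 24
(3) = -4*w^5 + 2*w^4 + 24*sqrt(2)*w^4 - 12*sqrt(2)*w^3 + 62*w^3 - 36*sqrt(2)*w^2 - 28*w^2 - 84*w
(4) = -o^3 + 5*o^2 + 10*o - 7
(5) = -5*d^5 - 4*d^4 + 16*d^3 + 3*d^2 + 8*d + 1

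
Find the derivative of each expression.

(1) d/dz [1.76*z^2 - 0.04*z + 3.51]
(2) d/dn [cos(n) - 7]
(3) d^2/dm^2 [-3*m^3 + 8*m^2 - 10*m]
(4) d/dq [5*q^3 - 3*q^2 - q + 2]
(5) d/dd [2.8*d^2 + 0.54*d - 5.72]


(1) = 3.52*z - 0.04
(2) = -sin(n)
(3) = 16 - 18*m
(4) = 15*q^2 - 6*q - 1
(5) = 5.6*d + 0.54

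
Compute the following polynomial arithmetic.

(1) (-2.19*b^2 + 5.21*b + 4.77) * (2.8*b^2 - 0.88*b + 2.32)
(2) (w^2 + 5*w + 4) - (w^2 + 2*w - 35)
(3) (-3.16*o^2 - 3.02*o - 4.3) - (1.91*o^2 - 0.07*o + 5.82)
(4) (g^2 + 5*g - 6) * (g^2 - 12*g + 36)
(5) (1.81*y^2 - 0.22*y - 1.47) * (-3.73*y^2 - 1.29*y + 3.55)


(1) = -6.132*b^4 + 16.5152*b^3 + 3.6904*b^2 + 7.8896*b + 11.0664
(2) = 3*w + 39
(3) = -5.07*o^2 - 2.95*o - 10.12
(4) = g^4 - 7*g^3 - 30*g^2 + 252*g - 216
(5) = -6.7513*y^4 - 1.5143*y^3 + 12.1924*y^2 + 1.1153*y - 5.2185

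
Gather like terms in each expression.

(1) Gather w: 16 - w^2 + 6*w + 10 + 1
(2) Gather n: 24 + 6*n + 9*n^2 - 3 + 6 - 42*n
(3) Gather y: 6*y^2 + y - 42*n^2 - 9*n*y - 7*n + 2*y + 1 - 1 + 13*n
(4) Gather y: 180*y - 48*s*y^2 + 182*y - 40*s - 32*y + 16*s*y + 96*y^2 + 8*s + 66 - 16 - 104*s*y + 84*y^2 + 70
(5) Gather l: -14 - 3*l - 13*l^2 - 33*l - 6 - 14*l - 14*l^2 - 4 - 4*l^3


(1) = -w^2 + 6*w + 27
(2) = 9*n^2 - 36*n + 27
(3) = -42*n^2 + 6*n + 6*y^2 + y*(3 - 9*n)
(4) = -32*s + y^2*(180 - 48*s) + y*(330 - 88*s) + 120
(5) = -4*l^3 - 27*l^2 - 50*l - 24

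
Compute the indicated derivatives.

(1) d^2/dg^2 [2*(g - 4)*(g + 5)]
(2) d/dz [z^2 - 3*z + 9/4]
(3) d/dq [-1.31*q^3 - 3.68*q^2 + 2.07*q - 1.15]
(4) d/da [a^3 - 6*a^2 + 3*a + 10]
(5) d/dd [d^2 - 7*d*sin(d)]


(1) = 4
(2) = 2*z - 3
(3) = -3.93*q^2 - 7.36*q + 2.07
(4) = 3*a^2 - 12*a + 3
(5) = -7*d*cos(d) + 2*d - 7*sin(d)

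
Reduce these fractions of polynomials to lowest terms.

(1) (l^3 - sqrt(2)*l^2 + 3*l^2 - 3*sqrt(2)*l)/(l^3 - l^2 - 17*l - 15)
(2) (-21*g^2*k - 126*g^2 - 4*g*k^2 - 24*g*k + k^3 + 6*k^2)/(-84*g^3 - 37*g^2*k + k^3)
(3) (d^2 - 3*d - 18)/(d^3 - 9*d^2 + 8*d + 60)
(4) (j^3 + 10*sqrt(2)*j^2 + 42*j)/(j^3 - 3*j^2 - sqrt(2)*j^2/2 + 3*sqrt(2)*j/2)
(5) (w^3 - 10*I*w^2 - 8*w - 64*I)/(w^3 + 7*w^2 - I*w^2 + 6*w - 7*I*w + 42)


(1) = (l^2 - sqrt(2)*l)/(l^2 - 4*l - 5)
(2) = (k + 6)/(4*g + k)
(3) = (d + 3)/(d^2 - 3*d - 10)
(4) = (2*j^2 + 20*sqrt(2)*j + 84)/(2*j^2 + j*(-6 - sqrt(2)) + 3*sqrt(2))
(5) = (w^2 - 12*I*w - 32)/(w^2 + w*(7 - 3*I) - 21*I)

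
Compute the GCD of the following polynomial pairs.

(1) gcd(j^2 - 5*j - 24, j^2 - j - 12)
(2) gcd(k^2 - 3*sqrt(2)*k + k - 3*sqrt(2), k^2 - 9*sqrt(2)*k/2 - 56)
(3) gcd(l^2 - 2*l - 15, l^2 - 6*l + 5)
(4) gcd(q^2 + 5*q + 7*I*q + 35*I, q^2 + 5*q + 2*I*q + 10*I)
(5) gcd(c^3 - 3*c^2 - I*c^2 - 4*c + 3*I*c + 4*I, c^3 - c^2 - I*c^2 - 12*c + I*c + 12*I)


(1) = j + 3
(2) = gcd((k + 1)*(k - 3*sqrt(2)), (k - 8*sqrt(2))*(k + 7*sqrt(2)/2)) = 1
(3) = gcd((l - 5)*(l + 3), (l - 5)*(l - 1)) = l - 5
(4) = q + 5
(5) = c^2 + c*(-4 - I) + 4*I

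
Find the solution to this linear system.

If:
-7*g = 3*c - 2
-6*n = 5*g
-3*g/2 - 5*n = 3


Then:
c = -47/24
g = 9/8
n = -15/16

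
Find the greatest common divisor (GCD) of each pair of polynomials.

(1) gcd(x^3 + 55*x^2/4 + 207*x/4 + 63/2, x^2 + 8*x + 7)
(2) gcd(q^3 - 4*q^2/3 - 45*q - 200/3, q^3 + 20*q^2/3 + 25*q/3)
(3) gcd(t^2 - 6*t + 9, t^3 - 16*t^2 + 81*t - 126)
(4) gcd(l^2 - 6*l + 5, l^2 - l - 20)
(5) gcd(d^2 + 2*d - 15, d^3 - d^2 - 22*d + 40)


(1) = gcd((x + 3/4)*(x + 6)*(x + 7), (x + 1)*(x + 7)) = x + 7
(2) = gcd((q - 8)*(q + 5/3)*(q + 5), q*(q + 5/3)*(q + 5)) = q^2 + 20*q/3 + 25/3
(3) = gcd((t - 3)^2, (t - 7)*(t - 6)*(t - 3)) = t - 3
(4) = gcd((l - 5)*(l - 1), (l - 5)*(l + 4)) = l - 5
(5) = gcd((d - 3)*(d + 5), (d - 4)*(d - 2)*(d + 5)) = d + 5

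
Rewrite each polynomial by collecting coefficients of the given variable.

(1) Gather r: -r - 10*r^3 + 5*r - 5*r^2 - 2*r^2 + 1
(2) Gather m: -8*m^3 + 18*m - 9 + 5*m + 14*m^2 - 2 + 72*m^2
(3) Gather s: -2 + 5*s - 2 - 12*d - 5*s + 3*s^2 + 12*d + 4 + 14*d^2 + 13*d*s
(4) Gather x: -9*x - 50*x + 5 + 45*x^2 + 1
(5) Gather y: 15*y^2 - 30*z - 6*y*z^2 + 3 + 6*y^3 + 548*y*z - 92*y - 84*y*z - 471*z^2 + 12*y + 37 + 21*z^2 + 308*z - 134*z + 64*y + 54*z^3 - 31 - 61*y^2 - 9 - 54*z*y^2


(1) = -10*r^3 - 7*r^2 + 4*r + 1
(2) = -8*m^3 + 86*m^2 + 23*m - 11
(3) = 14*d^2 + 13*d*s + 3*s^2
(4) = 45*x^2 - 59*x + 6
(5) = 6*y^3 + y^2*(-54*z - 46) + y*(-6*z^2 + 464*z - 16) + 54*z^3 - 450*z^2 + 144*z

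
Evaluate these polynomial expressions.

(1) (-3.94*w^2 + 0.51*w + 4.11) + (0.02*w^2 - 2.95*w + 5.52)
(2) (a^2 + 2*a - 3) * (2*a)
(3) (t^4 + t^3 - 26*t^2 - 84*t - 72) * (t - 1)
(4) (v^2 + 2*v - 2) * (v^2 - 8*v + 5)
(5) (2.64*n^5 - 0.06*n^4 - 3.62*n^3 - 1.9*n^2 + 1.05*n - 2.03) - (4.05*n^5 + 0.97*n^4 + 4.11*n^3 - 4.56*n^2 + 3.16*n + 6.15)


(1) = -3.92*w^2 - 2.44*w + 9.63
(2) = 2*a^3 + 4*a^2 - 6*a
(3) = t^5 - 27*t^3 - 58*t^2 + 12*t + 72
(4) = v^4 - 6*v^3 - 13*v^2 + 26*v - 10
(5) = -1.41*n^5 - 1.03*n^4 - 7.73*n^3 + 2.66*n^2 - 2.11*n - 8.18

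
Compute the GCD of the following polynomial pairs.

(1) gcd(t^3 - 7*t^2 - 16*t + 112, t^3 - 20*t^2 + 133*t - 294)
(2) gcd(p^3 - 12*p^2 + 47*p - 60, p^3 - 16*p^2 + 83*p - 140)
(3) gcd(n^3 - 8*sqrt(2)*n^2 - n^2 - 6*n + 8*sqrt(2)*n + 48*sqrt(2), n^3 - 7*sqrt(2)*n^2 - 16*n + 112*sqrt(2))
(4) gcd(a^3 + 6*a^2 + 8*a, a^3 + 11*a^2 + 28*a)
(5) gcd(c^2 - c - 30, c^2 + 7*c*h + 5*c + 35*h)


(1) = gcd((t - 7)*(t - 4)*(t + 4), (t - 7)^2*(t - 6)) = t - 7
(2) = gcd((p - 5)*(p - 4)*(p - 3), (p - 7)*(p - 5)*(p - 4)) = p^2 - 9*p + 20
(3) = gcd((n - 3)*(n + 2)*(n - 8*sqrt(2)), (n - 4)*(n + 4)*(n - 7*sqrt(2))) = 1
(4) = gcd(a*(a + 2)*(a + 4), a*(a + 4)*(a + 7)) = a^2 + 4*a
(5) = gcd((c - 6)*(c + 5), (c + 5)*(c + 7*h)) = c + 5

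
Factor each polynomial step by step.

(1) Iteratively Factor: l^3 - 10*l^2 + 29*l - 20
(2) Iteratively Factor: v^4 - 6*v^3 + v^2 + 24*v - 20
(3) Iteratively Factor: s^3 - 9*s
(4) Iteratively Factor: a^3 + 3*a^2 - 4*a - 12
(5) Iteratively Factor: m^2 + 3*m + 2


(1) = (l - 1)*(l^2 - 9*l + 20) = (l - 5)*(l - 1)*(l - 4)
(2) = (v - 1)*(v^3 - 5*v^2 - 4*v + 20) = (v - 1)*(v + 2)*(v^2 - 7*v + 10) = (v - 2)*(v - 1)*(v + 2)*(v - 5)
(3) = (s)*(s^2 - 9) = s*(s - 3)*(s + 3)
(4) = (a + 3)*(a^2 - 4) = (a + 2)*(a + 3)*(a - 2)
(5) = (m + 2)*(m + 1)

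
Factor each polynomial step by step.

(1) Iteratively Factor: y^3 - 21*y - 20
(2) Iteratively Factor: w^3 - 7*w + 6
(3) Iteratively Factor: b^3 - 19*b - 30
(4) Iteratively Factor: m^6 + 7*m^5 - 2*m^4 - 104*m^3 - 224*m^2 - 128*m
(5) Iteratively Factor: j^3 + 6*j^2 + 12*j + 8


(1) = (y + 4)*(y^2 - 4*y - 5) = (y - 5)*(y + 4)*(y + 1)
(2) = (w + 3)*(w^2 - 3*w + 2) = (w - 2)*(w + 3)*(w - 1)
(3) = (b + 3)*(b^2 - 3*b - 10) = (b + 2)*(b + 3)*(b - 5)
(4) = (m + 1)*(m^5 + 6*m^4 - 8*m^3 - 96*m^2 - 128*m) = (m + 1)*(m + 4)*(m^4 + 2*m^3 - 16*m^2 - 32*m) = (m + 1)*(m + 2)*(m + 4)*(m^3 - 16*m) = (m - 4)*(m + 1)*(m + 2)*(m + 4)*(m^2 + 4*m) = (m - 4)*(m + 1)*(m + 2)*(m + 4)^2*(m)
(5) = (j + 2)*(j^2 + 4*j + 4) = (j + 2)^2*(j + 2)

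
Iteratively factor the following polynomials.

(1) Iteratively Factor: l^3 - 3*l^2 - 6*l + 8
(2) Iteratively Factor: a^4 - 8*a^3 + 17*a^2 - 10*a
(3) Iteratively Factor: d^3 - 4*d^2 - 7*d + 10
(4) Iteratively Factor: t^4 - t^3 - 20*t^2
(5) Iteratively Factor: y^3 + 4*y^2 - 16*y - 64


(1) = (l - 4)*(l^2 + l - 2) = (l - 4)*(l + 2)*(l - 1)
(2) = (a - 5)*(a^3 - 3*a^2 + 2*a) = (a - 5)*(a - 2)*(a^2 - a) = (a - 5)*(a - 2)*(a - 1)*(a)
(3) = (d - 1)*(d^2 - 3*d - 10) = (d - 1)*(d + 2)*(d - 5)
(4) = (t + 4)*(t^3 - 5*t^2) = (t - 5)*(t + 4)*(t^2) = t*(t - 5)*(t + 4)*(t)
(5) = (y + 4)*(y^2 - 16) = (y - 4)*(y + 4)*(y + 4)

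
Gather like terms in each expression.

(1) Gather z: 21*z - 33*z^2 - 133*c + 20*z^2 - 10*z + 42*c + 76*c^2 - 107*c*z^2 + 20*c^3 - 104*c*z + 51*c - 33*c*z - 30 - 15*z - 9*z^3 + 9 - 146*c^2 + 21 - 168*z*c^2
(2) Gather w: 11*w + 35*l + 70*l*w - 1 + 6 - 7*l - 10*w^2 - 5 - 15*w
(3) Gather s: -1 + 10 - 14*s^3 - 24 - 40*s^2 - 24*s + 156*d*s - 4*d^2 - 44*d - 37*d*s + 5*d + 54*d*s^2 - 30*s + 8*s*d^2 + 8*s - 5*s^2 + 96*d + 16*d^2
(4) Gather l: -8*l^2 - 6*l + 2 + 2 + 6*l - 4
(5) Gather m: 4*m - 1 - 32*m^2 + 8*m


(1) = 20*c^3 - 70*c^2 - 40*c - 9*z^3 + z^2*(-107*c - 13) + z*(-168*c^2 - 137*c - 4)
(2) = 28*l - 10*w^2 + w*(70*l - 4)
(3) = 12*d^2 + 57*d - 14*s^3 + s^2*(54*d - 45) + s*(8*d^2 + 119*d - 46) - 15
(4) = -8*l^2
(5) = -32*m^2 + 12*m - 1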